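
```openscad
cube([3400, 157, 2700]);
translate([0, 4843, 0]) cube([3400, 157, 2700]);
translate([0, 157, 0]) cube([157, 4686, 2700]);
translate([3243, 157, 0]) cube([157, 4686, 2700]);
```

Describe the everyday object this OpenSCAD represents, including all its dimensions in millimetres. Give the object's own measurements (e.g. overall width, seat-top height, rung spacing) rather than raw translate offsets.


The wall frame of a small rectangular building: four walls, each 2700 mm tall and 157 mm thick, enclosing a footprint 3400 mm (x) by 5000 mm (y) outside-to-outside, with no floor or roof. The front and back walls (the −y and +y sides) span the full width; the two side walls fit between them.


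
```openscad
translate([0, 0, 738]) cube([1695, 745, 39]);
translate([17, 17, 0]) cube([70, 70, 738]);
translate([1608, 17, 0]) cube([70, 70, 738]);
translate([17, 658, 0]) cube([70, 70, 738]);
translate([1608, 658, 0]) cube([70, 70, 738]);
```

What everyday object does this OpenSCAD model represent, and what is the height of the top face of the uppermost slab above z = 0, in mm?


A table. The table height is 777 mm.

A 1695×745×39 slab sits at z = 738 on four 70 mm square posts — a table. The top surface is at 738 + 39 = 777 mm.


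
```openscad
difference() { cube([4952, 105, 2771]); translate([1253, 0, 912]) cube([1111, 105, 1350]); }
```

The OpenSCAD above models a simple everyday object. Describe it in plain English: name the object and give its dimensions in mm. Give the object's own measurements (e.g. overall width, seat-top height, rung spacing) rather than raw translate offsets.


A wall 4952 mm long (x), 105 mm thick (y), 2771 mm tall, with a rectangular window opening cut through it. The opening is 1111 mm wide and 1350 mm tall; its sill is at z = 912 mm and its near (−x) edge is 1253 mm from the wall's −x end. The opening passes through the full wall thickness.


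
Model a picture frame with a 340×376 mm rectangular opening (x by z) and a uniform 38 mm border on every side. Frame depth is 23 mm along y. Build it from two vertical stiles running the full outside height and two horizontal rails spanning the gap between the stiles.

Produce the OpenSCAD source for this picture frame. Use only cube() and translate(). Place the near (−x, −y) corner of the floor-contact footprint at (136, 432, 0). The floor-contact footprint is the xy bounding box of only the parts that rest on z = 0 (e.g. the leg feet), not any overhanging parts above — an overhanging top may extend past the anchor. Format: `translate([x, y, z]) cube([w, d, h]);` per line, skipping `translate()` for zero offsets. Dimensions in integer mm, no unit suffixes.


translate([136, 432, 0]) cube([38, 23, 452]);
translate([514, 432, 0]) cube([38, 23, 452]);
translate([174, 432, 0]) cube([340, 23, 38]);
translate([174, 432, 414]) cube([340, 23, 38]);


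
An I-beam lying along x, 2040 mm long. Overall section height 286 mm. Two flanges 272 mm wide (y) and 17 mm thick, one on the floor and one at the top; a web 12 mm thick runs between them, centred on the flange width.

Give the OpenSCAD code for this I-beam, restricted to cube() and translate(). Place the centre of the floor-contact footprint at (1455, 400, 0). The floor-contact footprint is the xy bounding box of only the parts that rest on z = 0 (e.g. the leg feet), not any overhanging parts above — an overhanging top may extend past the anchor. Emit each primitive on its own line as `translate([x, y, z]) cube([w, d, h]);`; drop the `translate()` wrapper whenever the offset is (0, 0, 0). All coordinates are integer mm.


translate([435, 264, 0]) cube([2040, 272, 17]);
translate([435, 394, 17]) cube([2040, 12, 252]);
translate([435, 264, 269]) cube([2040, 272, 17]);


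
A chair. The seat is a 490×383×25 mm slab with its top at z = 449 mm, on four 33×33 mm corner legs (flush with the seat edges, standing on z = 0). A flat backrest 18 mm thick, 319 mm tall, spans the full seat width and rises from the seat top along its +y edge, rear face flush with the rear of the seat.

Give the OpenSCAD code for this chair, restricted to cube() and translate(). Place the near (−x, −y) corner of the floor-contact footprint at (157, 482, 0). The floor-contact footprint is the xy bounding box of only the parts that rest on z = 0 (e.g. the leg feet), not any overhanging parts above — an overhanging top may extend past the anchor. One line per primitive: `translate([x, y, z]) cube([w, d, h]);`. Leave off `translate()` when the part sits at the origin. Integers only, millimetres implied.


// leg_h = 449 - 25 = 424
translate([157, 482, 424]) cube([490, 383, 25]);
translate([157, 482, 0]) cube([33, 33, 424]);
translate([614, 482, 0]) cube([33, 33, 424]);
translate([157, 832, 0]) cube([33, 33, 424]);
translate([614, 832, 0]) cube([33, 33, 424]);
translate([157, 847, 449]) cube([490, 18, 319]);


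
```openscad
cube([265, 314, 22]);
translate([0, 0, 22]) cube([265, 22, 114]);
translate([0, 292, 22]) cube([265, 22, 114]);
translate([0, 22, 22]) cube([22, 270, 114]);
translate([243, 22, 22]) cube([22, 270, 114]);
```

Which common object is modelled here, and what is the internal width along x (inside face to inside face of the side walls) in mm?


An open box. The internal width is 221 mm.

A 265×314 base slab with four walls standing on it — an open box. The base is 265 mm wide and the walls are 22 mm thick, so the internal width is 265 − 2 × 22 = 221 mm.


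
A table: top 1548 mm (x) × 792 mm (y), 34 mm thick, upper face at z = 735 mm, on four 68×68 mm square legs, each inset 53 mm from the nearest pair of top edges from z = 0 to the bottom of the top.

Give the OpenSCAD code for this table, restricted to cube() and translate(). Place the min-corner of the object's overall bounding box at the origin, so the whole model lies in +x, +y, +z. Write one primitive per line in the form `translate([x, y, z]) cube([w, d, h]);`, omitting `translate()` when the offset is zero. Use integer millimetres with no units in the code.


// leg_h = 735 - 34 = 701
translate([0, 0, 701]) cube([1548, 792, 34]);
translate([53, 53, 0]) cube([68, 68, 701]);
translate([1427, 53, 0]) cube([68, 68, 701]);
translate([53, 671, 0]) cube([68, 68, 701]);
translate([1427, 671, 0]) cube([68, 68, 701]);


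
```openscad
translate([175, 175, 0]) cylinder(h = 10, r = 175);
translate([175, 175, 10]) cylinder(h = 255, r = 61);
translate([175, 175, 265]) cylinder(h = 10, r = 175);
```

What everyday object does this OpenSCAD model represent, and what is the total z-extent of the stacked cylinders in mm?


A spool. The overall height is 275 mm.

Three coaxial cylinders, large–small–large — a spool. Two 10 mm flanges and a 255 mm core give 10 + 255 + 10 = 275 mm.


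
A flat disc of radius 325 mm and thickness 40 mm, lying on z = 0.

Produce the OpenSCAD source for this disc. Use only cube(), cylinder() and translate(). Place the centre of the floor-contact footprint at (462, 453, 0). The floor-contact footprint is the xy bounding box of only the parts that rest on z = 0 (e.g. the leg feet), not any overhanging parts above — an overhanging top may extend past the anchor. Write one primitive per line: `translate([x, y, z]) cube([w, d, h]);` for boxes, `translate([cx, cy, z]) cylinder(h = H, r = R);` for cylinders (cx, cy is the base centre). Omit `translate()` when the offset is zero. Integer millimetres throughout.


translate([462, 453, 0]) cylinder(h = 40, r = 325);


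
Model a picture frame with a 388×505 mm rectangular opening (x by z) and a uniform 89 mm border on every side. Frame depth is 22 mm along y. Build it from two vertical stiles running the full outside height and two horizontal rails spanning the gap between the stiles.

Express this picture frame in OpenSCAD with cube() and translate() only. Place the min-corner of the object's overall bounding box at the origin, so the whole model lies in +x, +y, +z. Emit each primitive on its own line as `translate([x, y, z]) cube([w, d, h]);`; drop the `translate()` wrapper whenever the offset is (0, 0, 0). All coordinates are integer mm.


cube([89, 22, 683]);
translate([477, 0, 0]) cube([89, 22, 683]);
translate([89, 0, 0]) cube([388, 22, 89]);
translate([89, 0, 594]) cube([388, 22, 89]);


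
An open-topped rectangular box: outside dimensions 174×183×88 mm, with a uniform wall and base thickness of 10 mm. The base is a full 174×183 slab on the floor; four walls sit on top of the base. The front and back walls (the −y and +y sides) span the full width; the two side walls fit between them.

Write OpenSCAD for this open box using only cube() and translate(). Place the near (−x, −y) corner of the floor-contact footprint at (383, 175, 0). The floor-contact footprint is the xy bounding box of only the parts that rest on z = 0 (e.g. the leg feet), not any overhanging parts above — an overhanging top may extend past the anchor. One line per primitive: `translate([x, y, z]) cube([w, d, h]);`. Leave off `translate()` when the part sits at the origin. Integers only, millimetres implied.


translate([383, 175, 0]) cube([174, 183, 10]);
translate([383, 175, 10]) cube([174, 10, 78]);
translate([383, 348, 10]) cube([174, 10, 78]);
translate([383, 185, 10]) cube([10, 163, 78]);
translate([547, 185, 10]) cube([10, 163, 78]);


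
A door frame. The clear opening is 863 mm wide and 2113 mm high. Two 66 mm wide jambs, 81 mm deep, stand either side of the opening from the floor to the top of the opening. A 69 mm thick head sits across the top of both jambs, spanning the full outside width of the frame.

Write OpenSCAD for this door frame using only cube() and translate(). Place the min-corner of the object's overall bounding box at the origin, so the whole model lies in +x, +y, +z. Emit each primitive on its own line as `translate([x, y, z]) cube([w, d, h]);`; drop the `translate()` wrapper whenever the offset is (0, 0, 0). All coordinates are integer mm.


cube([66, 81, 2113]);
translate([929, 0, 0]) cube([66, 81, 2113]);
translate([0, 0, 2113]) cube([995, 81, 69]);


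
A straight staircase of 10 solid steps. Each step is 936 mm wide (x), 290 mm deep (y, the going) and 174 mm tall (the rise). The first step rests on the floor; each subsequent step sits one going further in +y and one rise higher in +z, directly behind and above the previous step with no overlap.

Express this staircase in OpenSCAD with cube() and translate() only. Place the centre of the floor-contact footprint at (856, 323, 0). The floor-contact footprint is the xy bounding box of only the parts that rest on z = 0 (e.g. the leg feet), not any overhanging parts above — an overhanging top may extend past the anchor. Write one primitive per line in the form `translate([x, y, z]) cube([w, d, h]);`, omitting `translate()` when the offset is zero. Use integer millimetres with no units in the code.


translate([388, 178, 0]) cube([936, 290, 174]);
translate([388, 468, 174]) cube([936, 290, 174]);
translate([388, 758, 348]) cube([936, 290, 174]);
translate([388, 1048, 522]) cube([936, 290, 174]);
translate([388, 1338, 696]) cube([936, 290, 174]);
translate([388, 1628, 870]) cube([936, 290, 174]);
translate([388, 1918, 1044]) cube([936, 290, 174]);
translate([388, 2208, 1218]) cube([936, 290, 174]);
translate([388, 2498, 1392]) cube([936, 290, 174]);
translate([388, 2788, 1566]) cube([936, 290, 174]);


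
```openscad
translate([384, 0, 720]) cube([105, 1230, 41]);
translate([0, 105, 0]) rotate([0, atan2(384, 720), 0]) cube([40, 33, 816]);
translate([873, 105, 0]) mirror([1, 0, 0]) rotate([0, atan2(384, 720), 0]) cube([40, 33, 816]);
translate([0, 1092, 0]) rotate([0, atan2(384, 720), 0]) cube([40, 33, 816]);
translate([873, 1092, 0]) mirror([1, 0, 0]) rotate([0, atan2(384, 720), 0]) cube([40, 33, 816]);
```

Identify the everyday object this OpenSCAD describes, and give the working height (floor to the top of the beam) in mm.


A sawhorse. The overall height is 761 mm.

A beam across two mirrored pairs of raked legs — a sawhorse. The beam's underside is at z = 720 (matching the legs' vertical rise in atan2(384, 720)) and the beam is 41 mm tall, so its top is at 720 + 41 = 761 mm. The raked legs top out at the beam's underside, so that is the highest point.


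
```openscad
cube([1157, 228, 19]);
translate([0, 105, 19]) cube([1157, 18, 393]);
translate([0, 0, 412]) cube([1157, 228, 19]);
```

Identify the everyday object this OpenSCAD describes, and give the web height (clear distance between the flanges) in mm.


An I-beam. The web height is 393 mm.

Two wide flanges with a thin centred web — an I-beam. Overall 431 mm minus two 19 mm flanges gives a web of 431 − 2·19 = 393 mm.


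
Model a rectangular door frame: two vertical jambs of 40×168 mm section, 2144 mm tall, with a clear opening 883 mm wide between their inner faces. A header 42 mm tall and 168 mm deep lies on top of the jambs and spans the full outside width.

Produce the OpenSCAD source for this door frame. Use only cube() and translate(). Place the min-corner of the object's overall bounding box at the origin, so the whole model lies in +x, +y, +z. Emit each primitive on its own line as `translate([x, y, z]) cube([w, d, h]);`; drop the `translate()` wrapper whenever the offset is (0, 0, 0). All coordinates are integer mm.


cube([40, 168, 2144]);
translate([923, 0, 0]) cube([40, 168, 2144]);
translate([0, 0, 2144]) cube([963, 168, 42]);


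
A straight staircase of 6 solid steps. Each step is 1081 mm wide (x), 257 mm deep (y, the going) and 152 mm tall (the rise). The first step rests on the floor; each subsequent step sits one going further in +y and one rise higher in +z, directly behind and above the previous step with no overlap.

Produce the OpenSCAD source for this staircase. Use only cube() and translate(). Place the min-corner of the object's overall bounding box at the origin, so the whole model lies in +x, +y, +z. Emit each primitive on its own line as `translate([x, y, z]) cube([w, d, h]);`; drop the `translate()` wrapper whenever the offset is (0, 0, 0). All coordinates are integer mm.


cube([1081, 257, 152]);
translate([0, 257, 152]) cube([1081, 257, 152]);
translate([0, 514, 304]) cube([1081, 257, 152]);
translate([0, 771, 456]) cube([1081, 257, 152]);
translate([0, 1028, 608]) cube([1081, 257, 152]);
translate([0, 1285, 760]) cube([1081, 257, 152]);


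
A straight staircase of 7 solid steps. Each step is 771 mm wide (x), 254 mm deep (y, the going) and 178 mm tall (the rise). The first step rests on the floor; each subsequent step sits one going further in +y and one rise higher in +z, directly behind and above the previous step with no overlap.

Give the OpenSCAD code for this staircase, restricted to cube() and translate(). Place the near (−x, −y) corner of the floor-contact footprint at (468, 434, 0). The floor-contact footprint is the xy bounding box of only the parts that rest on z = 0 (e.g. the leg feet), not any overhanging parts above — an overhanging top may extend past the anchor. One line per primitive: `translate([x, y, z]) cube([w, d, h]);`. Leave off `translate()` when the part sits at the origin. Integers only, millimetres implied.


translate([468, 434, 0]) cube([771, 254, 178]);
translate([468, 688, 178]) cube([771, 254, 178]);
translate([468, 942, 356]) cube([771, 254, 178]);
translate([468, 1196, 534]) cube([771, 254, 178]);
translate([468, 1450, 712]) cube([771, 254, 178]);
translate([468, 1704, 890]) cube([771, 254, 178]);
translate([468, 1958, 1068]) cube([771, 254, 178]);


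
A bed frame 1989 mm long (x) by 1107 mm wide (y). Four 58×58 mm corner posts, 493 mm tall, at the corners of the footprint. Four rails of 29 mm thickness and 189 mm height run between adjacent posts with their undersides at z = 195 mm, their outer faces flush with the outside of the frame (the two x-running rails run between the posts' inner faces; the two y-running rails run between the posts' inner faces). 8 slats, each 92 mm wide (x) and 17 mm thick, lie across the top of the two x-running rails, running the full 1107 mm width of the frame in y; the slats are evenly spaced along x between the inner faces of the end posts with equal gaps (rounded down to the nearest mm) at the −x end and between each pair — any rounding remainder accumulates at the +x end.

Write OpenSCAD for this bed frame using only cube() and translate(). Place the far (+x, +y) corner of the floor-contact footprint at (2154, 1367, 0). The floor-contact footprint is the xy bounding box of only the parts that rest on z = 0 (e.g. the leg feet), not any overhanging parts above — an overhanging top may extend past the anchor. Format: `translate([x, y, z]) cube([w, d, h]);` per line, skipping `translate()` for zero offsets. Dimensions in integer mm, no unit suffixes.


translate([165, 260, 0]) cube([58, 58, 493]);
translate([165, 1309, 0]) cube([58, 58, 493]);
translate([2096, 260, 0]) cube([58, 58, 493]);
translate([2096, 1309, 0]) cube([58, 58, 493]);
translate([223, 260, 195]) cube([1873, 29, 189]);
translate([223, 1338, 195]) cube([1873, 29, 189]);
translate([165, 318, 195]) cube([29, 991, 189]);
translate([2125, 318, 195]) cube([29, 991, 189]);
translate([349, 260, 384]) cube([92, 1107, 17]);
translate([567, 260, 384]) cube([92, 1107, 17]);
translate([785, 260, 384]) cube([92, 1107, 17]);
translate([1003, 260, 384]) cube([92, 1107, 17]);
translate([1221, 260, 384]) cube([92, 1107, 17]);
translate([1439, 260, 384]) cube([92, 1107, 17]);
translate([1657, 260, 384]) cube([92, 1107, 17]);
translate([1875, 260, 384]) cube([92, 1107, 17]);


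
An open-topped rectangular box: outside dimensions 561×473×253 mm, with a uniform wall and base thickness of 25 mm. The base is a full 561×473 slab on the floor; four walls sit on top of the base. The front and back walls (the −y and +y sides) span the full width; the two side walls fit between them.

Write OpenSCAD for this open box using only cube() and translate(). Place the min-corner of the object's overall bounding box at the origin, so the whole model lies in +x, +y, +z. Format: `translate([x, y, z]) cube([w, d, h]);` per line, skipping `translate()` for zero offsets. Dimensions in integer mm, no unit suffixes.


cube([561, 473, 25]);
translate([0, 0, 25]) cube([561, 25, 228]);
translate([0, 448, 25]) cube([561, 25, 228]);
translate([0, 25, 25]) cube([25, 423, 228]);
translate([536, 25, 25]) cube([25, 423, 228]);


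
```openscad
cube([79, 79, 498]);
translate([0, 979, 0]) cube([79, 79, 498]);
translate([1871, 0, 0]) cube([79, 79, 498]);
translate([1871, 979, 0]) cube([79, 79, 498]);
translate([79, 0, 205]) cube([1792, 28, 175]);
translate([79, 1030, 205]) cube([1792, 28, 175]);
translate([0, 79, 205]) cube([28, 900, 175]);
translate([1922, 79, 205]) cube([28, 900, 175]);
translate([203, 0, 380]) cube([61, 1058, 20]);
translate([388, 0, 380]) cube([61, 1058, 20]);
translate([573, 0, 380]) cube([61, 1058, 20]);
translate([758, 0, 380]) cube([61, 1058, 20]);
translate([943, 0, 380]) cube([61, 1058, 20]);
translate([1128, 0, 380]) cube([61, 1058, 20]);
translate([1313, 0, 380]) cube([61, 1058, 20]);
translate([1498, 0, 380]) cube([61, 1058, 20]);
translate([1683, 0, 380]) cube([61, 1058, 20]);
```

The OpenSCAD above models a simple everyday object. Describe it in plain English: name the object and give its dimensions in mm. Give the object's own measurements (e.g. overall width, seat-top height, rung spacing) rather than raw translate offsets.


A bed frame 1950 mm long (x) by 1058 mm wide (y). Four 79×79 mm corner posts, 498 mm tall, at the corners of the footprint. Four rails of 28 mm thickness and 175 mm height run between adjacent posts with their undersides at z = 205 mm, their outer faces flush with the outside of the frame (the two x-running rails run between the posts' inner faces; the two y-running rails run between the posts' inner faces). 9 slats, each 61 mm wide (x) and 20 mm thick, lie across the top of the two x-running rails, running the full 1058 mm width of the frame in y; along x they sit between the end posts with a 124 mm gap after the −x posts and between neighbouring slats, leaving 127 mm before the +x posts.


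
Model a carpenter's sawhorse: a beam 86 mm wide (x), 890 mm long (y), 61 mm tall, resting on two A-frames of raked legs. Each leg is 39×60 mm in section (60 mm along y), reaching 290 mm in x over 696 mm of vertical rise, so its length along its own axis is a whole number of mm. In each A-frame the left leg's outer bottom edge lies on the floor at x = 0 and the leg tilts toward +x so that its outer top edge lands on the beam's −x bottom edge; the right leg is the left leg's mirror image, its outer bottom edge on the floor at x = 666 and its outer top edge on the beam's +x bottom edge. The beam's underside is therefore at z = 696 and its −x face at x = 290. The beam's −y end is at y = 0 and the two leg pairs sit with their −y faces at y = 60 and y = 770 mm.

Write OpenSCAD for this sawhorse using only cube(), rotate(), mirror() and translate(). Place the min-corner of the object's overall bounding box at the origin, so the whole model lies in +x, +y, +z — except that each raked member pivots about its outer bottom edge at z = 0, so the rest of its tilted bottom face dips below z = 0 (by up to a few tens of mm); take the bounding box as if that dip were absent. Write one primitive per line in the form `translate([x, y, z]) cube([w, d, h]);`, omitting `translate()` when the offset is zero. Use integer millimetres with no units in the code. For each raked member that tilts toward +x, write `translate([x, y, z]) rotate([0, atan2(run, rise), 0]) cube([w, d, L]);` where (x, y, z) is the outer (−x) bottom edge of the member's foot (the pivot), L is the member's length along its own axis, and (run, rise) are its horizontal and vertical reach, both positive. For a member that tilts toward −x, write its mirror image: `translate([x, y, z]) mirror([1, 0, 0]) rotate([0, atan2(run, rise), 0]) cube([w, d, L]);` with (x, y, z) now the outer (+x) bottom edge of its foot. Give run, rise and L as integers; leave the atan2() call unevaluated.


translate([290, 0, 696]) cube([86, 890, 61]);
translate([0, 60, 0]) rotate([0, atan2(290, 696), 0]) cube([39, 60, 754]);
translate([666, 60, 0]) mirror([1, 0, 0]) rotate([0, atan2(290, 696), 0]) cube([39, 60, 754]);
translate([0, 770, 0]) rotate([0, atan2(290, 696), 0]) cube([39, 60, 754]);
translate([666, 770, 0]) mirror([1, 0, 0]) rotate([0, atan2(290, 696), 0]) cube([39, 60, 754]);


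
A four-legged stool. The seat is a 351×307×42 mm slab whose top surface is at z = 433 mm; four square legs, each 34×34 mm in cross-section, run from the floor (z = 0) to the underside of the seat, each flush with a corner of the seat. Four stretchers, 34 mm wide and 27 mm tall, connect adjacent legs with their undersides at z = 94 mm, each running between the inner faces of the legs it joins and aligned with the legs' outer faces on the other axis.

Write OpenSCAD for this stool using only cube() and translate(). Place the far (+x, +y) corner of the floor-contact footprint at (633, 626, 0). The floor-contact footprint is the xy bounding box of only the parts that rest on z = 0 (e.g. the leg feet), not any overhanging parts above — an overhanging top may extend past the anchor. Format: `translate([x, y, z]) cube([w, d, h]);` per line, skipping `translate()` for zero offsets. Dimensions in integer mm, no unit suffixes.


translate([282, 319, 391]) cube([351, 307, 42]);
translate([282, 319, 0]) cube([34, 34, 391]);
translate([599, 319, 0]) cube([34, 34, 391]);
translate([282, 592, 0]) cube([34, 34, 391]);
translate([599, 592, 0]) cube([34, 34, 391]);
translate([316, 319, 94]) cube([283, 34, 27]);
translate([316, 592, 94]) cube([283, 34, 27]);
translate([282, 353, 94]) cube([34, 239, 27]);
translate([599, 353, 94]) cube([34, 239, 27]);


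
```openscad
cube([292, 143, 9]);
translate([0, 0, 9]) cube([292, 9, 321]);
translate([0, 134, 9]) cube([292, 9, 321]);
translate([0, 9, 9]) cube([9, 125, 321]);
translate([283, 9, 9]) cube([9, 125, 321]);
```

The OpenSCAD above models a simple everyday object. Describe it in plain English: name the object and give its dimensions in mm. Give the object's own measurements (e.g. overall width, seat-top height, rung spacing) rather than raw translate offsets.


An open-topped rectangular box: outside dimensions 292×143×330 mm, with a uniform wall and base thickness of 9 mm. The base is a full 292×143 slab on the floor; four walls sit on top of the base. The front and back walls (the −y and +y sides) span the full width; the two side walls fit between them.


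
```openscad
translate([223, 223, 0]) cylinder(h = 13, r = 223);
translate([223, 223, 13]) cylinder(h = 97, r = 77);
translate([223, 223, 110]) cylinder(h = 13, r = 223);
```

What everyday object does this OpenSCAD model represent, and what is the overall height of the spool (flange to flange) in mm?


A spool. The overall height is 123 mm.

Three coaxial cylinders, large–small–large — a spool. Two 13 mm flanges and a 97 mm core give 13 + 97 + 13 = 123 mm.


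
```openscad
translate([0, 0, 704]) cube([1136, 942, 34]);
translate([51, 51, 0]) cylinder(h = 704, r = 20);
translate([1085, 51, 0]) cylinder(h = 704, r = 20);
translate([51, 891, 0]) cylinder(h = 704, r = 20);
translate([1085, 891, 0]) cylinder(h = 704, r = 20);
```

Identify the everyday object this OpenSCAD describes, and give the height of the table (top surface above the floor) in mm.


A table. The table height is 738 mm.

A 1136×942×34 slab sits at z = 704 on four Ø40 mm round legs — a table. The top surface is at 704 + 34 = 738 mm.


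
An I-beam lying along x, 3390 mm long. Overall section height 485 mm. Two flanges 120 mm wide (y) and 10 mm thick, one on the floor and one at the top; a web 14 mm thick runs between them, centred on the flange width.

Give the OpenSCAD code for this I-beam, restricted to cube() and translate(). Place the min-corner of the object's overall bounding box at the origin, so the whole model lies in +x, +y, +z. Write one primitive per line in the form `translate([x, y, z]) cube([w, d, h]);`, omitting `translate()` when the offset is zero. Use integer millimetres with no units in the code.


cube([3390, 120, 10]);
translate([0, 53, 10]) cube([3390, 14, 465]);
translate([0, 0, 475]) cube([3390, 120, 10]);


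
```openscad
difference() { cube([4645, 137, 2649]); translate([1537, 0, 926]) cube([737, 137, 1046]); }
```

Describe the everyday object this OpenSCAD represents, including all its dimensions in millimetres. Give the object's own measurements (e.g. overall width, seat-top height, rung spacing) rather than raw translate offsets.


A wall 4645 mm long (x), 137 mm thick (y), 2649 mm tall, with a rectangular window opening cut through it. The opening is 737 mm wide and 1046 mm tall; its sill is at z = 926 mm and its near (−x) edge is 1537 mm from the wall's −x end. The opening passes through the full wall thickness.


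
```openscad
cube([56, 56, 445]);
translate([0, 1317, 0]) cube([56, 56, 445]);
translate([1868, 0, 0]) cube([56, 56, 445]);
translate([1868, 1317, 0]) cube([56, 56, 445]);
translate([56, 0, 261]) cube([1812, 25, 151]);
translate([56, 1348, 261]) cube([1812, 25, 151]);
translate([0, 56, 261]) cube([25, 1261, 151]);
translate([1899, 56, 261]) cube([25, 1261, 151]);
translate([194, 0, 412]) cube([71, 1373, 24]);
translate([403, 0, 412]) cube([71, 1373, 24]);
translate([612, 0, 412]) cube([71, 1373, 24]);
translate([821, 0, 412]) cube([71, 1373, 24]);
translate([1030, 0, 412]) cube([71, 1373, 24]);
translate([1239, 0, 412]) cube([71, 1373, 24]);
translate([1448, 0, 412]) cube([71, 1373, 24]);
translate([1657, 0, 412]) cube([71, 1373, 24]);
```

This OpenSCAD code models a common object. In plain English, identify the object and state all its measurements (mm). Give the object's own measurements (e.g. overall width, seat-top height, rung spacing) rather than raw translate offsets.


A bed frame 1924 mm long (x) by 1373 mm wide (y). Four 56×56 mm corner posts, 445 mm tall, at the corners of the footprint. Four rails of 25 mm thickness and 151 mm height run between adjacent posts with their undersides at z = 261 mm, their outer faces flush with the outside of the frame (the two x-running rails run between the posts' inner faces; the two y-running rails run between the posts' inner faces). 8 slats, each 71 mm wide (x) and 24 mm thick, lie across the top of the two x-running rails, running the full 1373 mm width of the frame in y; along x they sit between the end posts with a 138 mm gap after the −x posts and between neighbouring slats, leaving 140 mm before the +x posts.


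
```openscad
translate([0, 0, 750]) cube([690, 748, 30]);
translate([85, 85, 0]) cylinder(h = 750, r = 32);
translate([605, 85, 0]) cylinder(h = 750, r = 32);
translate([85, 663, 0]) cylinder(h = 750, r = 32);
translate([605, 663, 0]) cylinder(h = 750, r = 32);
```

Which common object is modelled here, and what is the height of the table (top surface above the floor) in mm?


A table. The table height is 780 mm.

A 690×748×30 slab sits at z = 750 on four Ø64 mm round legs — a table. The top surface is at 750 + 30 = 780 mm.


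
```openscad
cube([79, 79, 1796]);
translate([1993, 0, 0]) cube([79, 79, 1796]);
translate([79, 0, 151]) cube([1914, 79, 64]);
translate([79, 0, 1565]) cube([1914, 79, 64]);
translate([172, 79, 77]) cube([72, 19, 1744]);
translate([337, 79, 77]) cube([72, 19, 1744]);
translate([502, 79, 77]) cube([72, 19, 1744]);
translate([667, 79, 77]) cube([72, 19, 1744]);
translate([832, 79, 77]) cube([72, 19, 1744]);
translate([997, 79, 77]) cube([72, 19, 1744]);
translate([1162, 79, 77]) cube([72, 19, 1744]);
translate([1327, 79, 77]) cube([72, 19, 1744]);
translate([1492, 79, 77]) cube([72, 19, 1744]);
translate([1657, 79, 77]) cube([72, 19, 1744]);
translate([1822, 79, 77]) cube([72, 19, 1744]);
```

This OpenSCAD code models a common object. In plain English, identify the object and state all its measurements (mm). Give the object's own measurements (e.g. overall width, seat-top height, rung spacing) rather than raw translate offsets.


A fence section. Two 79×79 mm posts, 1796 mm tall, stand on the floor with a clear span of 1914 mm between their inner faces. Two horizontal rails of 79×64 mm section span the gap between the posts with their undersides at z = 151 mm and z = 1565 mm, flush with the posts' −y face. 11 pickets, each 72 mm wide, 19 mm thick and 1744 mm tall, are fixed to the +y face of the rails with their bottoms at z = 77 mm, spaced across the span with a 93 mm gap after the −x post and between neighbouring pickets, with 99 mm left before the +x post.


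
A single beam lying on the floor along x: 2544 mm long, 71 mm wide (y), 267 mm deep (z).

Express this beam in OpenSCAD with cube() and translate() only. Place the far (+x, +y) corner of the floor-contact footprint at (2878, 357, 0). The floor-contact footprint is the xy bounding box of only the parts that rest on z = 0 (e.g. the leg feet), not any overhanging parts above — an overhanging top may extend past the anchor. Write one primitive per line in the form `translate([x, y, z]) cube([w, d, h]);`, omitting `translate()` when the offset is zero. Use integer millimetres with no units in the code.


translate([334, 286, 0]) cube([2544, 71, 267]);


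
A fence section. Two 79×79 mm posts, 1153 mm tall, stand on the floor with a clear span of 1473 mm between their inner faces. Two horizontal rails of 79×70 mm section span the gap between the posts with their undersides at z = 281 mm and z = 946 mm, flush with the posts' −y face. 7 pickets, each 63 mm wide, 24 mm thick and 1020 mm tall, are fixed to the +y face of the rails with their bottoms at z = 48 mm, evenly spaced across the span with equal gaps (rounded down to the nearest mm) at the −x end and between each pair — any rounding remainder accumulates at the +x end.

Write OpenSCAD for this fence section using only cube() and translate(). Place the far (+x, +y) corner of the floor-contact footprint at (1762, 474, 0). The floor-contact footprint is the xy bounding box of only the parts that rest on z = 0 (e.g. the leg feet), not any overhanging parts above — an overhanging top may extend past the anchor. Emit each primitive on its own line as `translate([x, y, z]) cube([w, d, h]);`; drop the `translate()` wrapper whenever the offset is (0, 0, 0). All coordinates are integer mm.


translate([131, 395, 0]) cube([79, 79, 1153]);
translate([1683, 395, 0]) cube([79, 79, 1153]);
translate([210, 395, 281]) cube([1473, 79, 70]);
translate([210, 395, 946]) cube([1473, 79, 70]);
translate([339, 474, 48]) cube([63, 24, 1020]);
translate([531, 474, 48]) cube([63, 24, 1020]);
translate([723, 474, 48]) cube([63, 24, 1020]);
translate([915, 474, 48]) cube([63, 24, 1020]);
translate([1107, 474, 48]) cube([63, 24, 1020]);
translate([1299, 474, 48]) cube([63, 24, 1020]);
translate([1491, 474, 48]) cube([63, 24, 1020]);


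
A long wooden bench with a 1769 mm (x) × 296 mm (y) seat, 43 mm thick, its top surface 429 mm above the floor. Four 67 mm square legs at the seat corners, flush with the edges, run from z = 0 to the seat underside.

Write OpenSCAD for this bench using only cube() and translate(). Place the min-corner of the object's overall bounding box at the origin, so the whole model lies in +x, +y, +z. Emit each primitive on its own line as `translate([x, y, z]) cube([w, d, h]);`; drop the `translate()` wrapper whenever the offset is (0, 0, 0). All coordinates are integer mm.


// leg_h = 429 − 43 = 386
translate([0, 0, 386]) cube([1769, 296, 43]);
cube([67, 67, 386]);
translate([0, 229, 0]) cube([67, 67, 386]);
translate([1702, 0, 0]) cube([67, 67, 386]);
translate([1702, 229, 0]) cube([67, 67, 386]);


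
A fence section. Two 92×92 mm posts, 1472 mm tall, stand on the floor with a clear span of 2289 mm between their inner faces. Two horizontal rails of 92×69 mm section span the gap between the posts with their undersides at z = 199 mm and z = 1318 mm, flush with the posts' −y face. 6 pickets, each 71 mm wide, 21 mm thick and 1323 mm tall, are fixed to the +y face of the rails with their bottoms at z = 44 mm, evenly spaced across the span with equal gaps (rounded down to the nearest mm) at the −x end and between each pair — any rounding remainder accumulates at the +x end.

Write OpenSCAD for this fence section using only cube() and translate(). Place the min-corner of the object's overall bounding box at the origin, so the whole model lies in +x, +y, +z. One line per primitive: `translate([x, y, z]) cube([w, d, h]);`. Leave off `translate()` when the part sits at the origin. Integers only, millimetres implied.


cube([92, 92, 1472]);
translate([2381, 0, 0]) cube([92, 92, 1472]);
translate([92, 0, 199]) cube([2289, 92, 69]);
translate([92, 0, 1318]) cube([2289, 92, 69]);
translate([358, 92, 44]) cube([71, 21, 1323]);
translate([695, 92, 44]) cube([71, 21, 1323]);
translate([1032, 92, 44]) cube([71, 21, 1323]);
translate([1369, 92, 44]) cube([71, 21, 1323]);
translate([1706, 92, 44]) cube([71, 21, 1323]);
translate([2043, 92, 44]) cube([71, 21, 1323]);


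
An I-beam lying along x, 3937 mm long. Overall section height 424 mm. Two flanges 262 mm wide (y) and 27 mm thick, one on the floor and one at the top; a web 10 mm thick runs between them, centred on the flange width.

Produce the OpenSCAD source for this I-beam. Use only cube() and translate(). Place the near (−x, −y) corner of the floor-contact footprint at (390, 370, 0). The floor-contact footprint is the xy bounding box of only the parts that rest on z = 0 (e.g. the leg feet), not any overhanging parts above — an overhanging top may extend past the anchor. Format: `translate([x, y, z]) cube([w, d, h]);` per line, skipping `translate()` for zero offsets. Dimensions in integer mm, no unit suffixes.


translate([390, 370, 0]) cube([3937, 262, 27]);
translate([390, 496, 27]) cube([3937, 10, 370]);
translate([390, 370, 397]) cube([3937, 262, 27]);


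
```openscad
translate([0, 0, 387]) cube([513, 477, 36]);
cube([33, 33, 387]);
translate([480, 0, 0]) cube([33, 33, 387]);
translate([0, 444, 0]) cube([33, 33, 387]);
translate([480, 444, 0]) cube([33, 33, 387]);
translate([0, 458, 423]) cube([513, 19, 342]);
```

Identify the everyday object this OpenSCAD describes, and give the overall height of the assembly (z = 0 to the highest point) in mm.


A chair. The overall height is 765 mm.

A slab on four corner posts with a tall panel at the back — a chair. The seat slab sits at z = 387 with thickness 36, and the 342 mm backrest starts at the seat top, so the overall height is 387 + 36 + 342 = 765 mm.


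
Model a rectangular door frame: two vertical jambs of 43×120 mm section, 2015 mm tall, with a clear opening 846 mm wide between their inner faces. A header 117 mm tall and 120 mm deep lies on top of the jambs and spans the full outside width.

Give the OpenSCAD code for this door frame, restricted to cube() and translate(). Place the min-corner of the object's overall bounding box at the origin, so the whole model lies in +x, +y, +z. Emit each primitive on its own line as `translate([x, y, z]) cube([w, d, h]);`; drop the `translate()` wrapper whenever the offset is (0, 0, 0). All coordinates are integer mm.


cube([43, 120, 2015]);
translate([889, 0, 0]) cube([43, 120, 2015]);
translate([0, 0, 2015]) cube([932, 120, 117]);


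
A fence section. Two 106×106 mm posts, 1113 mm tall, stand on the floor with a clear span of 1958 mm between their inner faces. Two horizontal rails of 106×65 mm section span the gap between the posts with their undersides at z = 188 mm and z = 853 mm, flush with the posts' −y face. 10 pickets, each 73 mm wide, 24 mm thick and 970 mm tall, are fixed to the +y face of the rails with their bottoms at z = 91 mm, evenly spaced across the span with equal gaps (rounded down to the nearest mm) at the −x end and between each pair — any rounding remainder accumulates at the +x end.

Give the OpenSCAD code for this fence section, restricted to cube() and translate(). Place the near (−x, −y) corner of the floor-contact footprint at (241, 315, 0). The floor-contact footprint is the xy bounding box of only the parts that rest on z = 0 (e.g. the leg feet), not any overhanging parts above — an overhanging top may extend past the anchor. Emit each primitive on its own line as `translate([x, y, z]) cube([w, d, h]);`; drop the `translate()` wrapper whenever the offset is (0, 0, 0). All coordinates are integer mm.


translate([241, 315, 0]) cube([106, 106, 1113]);
translate([2305, 315, 0]) cube([106, 106, 1113]);
translate([347, 315, 188]) cube([1958, 106, 65]);
translate([347, 315, 853]) cube([1958, 106, 65]);
translate([458, 421, 91]) cube([73, 24, 970]);
translate([642, 421, 91]) cube([73, 24, 970]);
translate([826, 421, 91]) cube([73, 24, 970]);
translate([1010, 421, 91]) cube([73, 24, 970]);
translate([1194, 421, 91]) cube([73, 24, 970]);
translate([1378, 421, 91]) cube([73, 24, 970]);
translate([1562, 421, 91]) cube([73, 24, 970]);
translate([1746, 421, 91]) cube([73, 24, 970]);
translate([1930, 421, 91]) cube([73, 24, 970]);
translate([2114, 421, 91]) cube([73, 24, 970]);


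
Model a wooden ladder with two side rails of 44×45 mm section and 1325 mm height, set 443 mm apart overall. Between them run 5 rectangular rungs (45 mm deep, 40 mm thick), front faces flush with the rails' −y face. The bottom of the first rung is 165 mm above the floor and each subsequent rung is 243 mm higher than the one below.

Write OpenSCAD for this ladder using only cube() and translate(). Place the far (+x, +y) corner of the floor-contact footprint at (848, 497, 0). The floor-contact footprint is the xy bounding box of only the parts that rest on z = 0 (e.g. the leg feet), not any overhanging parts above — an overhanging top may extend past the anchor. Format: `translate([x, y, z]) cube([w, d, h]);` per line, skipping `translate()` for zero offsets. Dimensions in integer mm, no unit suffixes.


translate([405, 452, 0]) cube([44, 45, 1325]);
translate([804, 452, 0]) cube([44, 45, 1325]);
translate([449, 452, 165]) cube([355, 45, 40]);
translate([449, 452, 408]) cube([355, 45, 40]);
translate([449, 452, 651]) cube([355, 45, 40]);
translate([449, 452, 894]) cube([355, 45, 40]);
translate([449, 452, 1137]) cube([355, 45, 40]);
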